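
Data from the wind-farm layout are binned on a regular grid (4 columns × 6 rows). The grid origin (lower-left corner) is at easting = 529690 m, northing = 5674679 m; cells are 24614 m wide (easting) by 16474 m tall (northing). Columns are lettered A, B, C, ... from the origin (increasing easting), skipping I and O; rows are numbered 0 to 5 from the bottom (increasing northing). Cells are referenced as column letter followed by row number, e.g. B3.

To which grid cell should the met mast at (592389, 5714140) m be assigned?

C2

Column index: ⌊(592389 − 529690) / 24614⌋ = ⌊2.547⌋ = 2 → column C
Row offset from origin: ⌊(5714140 − 5674679) / 16474⌋ = ⌊2.395⌋ = 2 → row 2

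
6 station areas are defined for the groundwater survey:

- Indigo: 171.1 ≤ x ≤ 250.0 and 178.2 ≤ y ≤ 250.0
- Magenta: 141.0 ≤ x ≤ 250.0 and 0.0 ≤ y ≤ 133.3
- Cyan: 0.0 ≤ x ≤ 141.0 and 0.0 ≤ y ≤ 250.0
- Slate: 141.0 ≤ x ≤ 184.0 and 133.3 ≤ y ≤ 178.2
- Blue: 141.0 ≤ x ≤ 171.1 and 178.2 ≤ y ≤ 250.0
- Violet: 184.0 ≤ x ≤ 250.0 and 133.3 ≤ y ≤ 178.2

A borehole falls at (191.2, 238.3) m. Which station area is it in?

The point has x = 191.2 and y = 238.3.
Only Indigo satisfies 171.1 ≤ x ≤ 250.0 and 178.2 ≤ y ≤ 250.0.

Indigo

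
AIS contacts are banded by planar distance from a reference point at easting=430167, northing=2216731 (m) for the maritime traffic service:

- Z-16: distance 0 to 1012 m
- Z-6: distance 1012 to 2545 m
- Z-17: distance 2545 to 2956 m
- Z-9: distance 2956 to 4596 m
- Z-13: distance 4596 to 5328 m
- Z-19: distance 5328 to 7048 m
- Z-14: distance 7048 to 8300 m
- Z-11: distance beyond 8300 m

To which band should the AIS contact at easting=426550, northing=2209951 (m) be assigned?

Distance = √((426550−430167)² + (2209951−2216731)²) = √(13082689.000 + 45968400.000) = 7684.471 m.
7048 ≤ 7684.471 < 8300 → Z-14.

Z-14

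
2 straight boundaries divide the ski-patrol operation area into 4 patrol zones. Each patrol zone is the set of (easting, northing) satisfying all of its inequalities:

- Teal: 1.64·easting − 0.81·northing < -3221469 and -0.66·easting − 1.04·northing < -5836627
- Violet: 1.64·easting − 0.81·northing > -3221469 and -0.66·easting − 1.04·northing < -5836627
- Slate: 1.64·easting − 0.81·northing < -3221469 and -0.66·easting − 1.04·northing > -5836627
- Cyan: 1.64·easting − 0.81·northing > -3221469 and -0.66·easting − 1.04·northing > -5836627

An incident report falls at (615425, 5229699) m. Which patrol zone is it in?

Teal

1.64·615425 − 0.81·5229699 = -3226759.190, which is < -3221469
-0.66·615425 − 1.04·5229699 = -5845067.460, which is < -5836627
This sign pattern matches Teal.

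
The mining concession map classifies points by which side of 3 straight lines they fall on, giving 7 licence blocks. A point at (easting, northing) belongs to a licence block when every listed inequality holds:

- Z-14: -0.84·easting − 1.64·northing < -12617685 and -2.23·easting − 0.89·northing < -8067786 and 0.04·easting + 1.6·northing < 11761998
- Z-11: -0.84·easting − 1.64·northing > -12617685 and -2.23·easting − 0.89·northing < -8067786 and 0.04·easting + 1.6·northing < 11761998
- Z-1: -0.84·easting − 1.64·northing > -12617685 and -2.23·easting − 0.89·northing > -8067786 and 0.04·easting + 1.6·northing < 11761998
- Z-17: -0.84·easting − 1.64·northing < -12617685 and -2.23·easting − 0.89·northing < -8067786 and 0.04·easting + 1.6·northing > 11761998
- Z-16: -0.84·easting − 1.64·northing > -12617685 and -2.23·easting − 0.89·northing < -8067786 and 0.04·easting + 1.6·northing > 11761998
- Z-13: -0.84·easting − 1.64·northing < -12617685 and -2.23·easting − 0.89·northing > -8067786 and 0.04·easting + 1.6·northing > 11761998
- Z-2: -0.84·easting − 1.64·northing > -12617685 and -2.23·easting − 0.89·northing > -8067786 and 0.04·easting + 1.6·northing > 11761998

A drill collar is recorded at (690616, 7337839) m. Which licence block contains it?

Z-16

-0.84·690616 − 1.64·7337839 = -12614173.400, which is > -12617685
-2.23·690616 − 0.89·7337839 = -8070750.390, which is < -8067786
0.04·690616 + 1.6·7337839 = 11768167.040, which is > 11761998
This sign pattern matches Z-16.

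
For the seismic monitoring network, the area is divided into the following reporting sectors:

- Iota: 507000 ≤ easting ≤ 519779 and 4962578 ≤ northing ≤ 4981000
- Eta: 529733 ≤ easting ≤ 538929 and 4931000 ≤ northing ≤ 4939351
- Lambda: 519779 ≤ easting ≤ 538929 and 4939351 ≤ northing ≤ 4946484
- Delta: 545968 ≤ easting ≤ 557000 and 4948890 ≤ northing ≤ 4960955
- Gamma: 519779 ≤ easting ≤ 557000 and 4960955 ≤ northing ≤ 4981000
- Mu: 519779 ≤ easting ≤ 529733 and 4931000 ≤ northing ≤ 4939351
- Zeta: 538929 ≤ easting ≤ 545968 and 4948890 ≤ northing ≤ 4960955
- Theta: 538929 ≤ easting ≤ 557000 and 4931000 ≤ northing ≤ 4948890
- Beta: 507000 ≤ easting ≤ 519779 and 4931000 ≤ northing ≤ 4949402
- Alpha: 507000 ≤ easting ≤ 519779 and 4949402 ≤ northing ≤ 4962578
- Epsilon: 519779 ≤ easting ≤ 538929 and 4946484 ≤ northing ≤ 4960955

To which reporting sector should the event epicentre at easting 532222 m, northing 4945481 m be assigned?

The point has easting = 532222 and northing = 4945481.
Only Lambda satisfies 519779 ≤ easting ≤ 538929 and 4939351 ≤ northing ≤ 4946484.

Lambda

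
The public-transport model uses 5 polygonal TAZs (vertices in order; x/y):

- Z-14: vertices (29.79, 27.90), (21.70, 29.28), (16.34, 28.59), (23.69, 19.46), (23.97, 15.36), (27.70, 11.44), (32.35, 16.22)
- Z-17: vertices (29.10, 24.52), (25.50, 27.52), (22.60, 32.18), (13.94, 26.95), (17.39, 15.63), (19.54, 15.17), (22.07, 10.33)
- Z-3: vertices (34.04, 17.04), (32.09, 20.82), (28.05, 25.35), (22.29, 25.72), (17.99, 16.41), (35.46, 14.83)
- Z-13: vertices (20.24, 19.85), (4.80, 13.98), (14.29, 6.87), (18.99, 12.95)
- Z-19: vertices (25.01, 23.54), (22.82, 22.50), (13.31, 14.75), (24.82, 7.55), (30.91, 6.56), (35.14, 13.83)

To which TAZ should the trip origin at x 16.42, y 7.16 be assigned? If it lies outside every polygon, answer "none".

Cast a ray rightward from (16.42, 7.16). For each polygon, the edges (by vertex number in listed order) whose endpoints lie on opposite sides of y = 7.16, where each meets that height, and whether that is right or left of the point:
Z-14: no edge straddles that height → 0 crossings.
Z-17: no edge straddles that height → 0 crossings.
Z-3: no edge straddles that height → 0 crossings.
Z-13: 2–3 at x≈13.903 (left), 3–4 at x≈14.514 (left) → 0 crossings.
Z-19: 4–5 at x≈27.219 (right), 5–6 at x≈31.259 (right) → 2 crossings.
All counts are even, so the point lies outside every listed polygon.

none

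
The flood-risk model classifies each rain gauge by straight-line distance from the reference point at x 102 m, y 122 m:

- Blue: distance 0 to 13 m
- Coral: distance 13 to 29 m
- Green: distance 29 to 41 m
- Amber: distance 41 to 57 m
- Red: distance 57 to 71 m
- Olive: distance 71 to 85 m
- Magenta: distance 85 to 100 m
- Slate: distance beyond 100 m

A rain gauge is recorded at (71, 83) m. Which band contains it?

Distance = √((71−102)² + (83−122)²) = √(961.000 + 1521.000) = 49.820 m.
41 ≤ 49.820 < 57 → Amber.

Amber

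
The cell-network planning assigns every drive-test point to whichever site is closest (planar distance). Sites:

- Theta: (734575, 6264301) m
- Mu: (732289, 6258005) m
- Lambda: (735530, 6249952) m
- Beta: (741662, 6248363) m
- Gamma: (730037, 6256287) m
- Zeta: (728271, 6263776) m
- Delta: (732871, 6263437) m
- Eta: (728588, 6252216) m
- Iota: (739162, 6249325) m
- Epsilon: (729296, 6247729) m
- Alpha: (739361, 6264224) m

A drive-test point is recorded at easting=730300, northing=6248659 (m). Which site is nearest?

Squared distances to each site:
Theta: 262947789.000; Mu: 91303837.000; Lambda: 29024749.000; Beta: 129182660.000; Gamma: 58255553.000; Zeta: 232640530.000; Delta: 224999325.000; Eta: 15583193.000; Iota: 78978600.000; Epsilon: 1872916.000; Alpha: 324370946.000.
Minimum at Epsilon.

Epsilon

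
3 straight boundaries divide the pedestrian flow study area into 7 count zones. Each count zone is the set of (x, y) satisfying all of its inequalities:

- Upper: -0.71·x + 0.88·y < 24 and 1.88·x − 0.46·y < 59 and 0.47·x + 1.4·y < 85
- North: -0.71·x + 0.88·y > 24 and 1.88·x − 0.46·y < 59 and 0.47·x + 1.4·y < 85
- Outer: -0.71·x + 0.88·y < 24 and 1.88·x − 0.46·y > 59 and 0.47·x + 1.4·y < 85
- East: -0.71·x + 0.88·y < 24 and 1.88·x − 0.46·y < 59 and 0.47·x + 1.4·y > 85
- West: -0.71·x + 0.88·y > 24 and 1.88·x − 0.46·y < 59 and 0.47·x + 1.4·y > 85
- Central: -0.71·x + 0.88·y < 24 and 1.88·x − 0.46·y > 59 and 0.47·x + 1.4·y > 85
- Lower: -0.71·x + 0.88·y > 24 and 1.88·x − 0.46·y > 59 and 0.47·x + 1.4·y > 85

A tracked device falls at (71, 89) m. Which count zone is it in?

Lower

-0.71·71 + 0.88·89 = 27.910, which is > 24
1.88·71 − 0.46·89 = 92.540, which is > 59
0.47·71 + 1.4·89 = 157.970, which is > 85
This sign pattern matches Lower.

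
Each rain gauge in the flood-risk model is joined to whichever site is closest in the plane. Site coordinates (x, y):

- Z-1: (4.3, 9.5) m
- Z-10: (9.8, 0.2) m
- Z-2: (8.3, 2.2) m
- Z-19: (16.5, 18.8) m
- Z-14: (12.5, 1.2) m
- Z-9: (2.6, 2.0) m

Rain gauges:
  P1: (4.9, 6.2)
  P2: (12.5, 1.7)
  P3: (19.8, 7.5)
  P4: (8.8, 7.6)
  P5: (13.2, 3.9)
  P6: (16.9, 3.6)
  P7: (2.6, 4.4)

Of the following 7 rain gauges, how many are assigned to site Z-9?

P1 → Z-1
P2 → Z-14
P3 → Z-14
P4 → Z-1
P5 → Z-14
P6 → Z-14
P7 → Z-9
1 of the 7 goes to Z-9.

1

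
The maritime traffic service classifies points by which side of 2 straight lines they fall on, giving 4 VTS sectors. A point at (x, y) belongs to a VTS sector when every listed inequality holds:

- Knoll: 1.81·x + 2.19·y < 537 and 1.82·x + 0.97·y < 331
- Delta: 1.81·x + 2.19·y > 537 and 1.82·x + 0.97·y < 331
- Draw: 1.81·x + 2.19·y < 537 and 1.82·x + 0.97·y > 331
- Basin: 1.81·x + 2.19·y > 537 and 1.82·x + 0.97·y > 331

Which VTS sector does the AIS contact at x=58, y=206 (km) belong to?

Delta

1.81·58 + 2.19·206 = 556.120, which is > 537
1.82·58 + 0.97·206 = 305.380, which is < 331
This sign pattern matches Delta.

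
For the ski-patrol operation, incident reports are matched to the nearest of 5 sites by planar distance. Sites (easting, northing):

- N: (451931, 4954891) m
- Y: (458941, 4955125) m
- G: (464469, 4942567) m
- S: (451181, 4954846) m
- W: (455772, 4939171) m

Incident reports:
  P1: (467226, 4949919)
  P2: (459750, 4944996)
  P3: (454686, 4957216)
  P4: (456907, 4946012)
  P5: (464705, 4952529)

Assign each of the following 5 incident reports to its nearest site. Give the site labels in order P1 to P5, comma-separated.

G, G, N, W, Y

P1 → G (d²=61652953.00)
P2 → G (d²=28169002.00)
P3 → N (d²=12995650.00)
P4 → W (d²=48087506.00)
P5 → Y (d²=39962912.00)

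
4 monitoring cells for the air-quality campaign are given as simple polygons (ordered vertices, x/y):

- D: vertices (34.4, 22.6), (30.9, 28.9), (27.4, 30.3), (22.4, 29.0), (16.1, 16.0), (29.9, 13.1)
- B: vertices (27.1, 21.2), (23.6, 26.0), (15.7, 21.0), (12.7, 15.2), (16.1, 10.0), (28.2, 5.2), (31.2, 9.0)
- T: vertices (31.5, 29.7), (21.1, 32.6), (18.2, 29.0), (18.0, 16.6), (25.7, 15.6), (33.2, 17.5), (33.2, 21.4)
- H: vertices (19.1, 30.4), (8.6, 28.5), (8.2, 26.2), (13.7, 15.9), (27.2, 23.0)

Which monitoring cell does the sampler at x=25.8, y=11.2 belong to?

B

Cast a ray rightward from (25.8, 11.2). For each polygon, the edges (by vertex number in listed order) whose endpoints lie on opposite sides of y = 11.2, where each meets that height, and whether that is right or left of the point:
D: no edge straddles that height → 0 crossings.
B: 4–5 at x≈15.32 (left), 7–1 at x≈30.46 (right) → 1 crossing.
T: no edge straddles that height → 0 crossings.
H: no edge straddles that height → 0 crossings.
Only B has an odd count, so the point is inside B.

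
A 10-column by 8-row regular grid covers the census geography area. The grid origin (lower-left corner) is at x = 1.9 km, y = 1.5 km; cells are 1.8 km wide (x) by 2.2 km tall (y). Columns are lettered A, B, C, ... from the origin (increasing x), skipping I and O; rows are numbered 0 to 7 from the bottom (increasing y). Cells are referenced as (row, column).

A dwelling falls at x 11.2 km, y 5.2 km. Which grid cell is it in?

(1, F)

Column index: ⌊(11.2 − 1.9) / 1.8⌋ = ⌊5.167⌋ = 5 → column F
Row offset from origin: ⌊(5.2 − 1.5) / 2.2⌋ = ⌊1.682⌋ = 1 → row 1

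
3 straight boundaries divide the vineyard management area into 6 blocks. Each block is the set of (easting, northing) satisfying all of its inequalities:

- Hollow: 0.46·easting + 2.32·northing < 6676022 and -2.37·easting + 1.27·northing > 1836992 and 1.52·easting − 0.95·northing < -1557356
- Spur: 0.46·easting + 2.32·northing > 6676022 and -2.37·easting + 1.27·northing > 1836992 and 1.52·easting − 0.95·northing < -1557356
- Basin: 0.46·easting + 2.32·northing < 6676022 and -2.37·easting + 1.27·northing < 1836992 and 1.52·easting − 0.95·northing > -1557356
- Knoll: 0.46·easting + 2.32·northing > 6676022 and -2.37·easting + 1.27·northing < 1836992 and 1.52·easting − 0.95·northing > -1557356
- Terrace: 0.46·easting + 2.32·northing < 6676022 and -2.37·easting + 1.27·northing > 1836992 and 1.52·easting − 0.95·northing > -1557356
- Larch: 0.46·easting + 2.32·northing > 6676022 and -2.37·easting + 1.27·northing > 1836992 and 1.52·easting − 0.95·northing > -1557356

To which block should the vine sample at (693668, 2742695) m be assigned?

Larch

0.46·693668 + 2.32·2742695 = 6682139.680, which is > 6676022
-2.37·693668 + 1.27·2742695 = 1839229.490, which is > 1836992
1.52·693668 − 0.95·2742695 = -1551184.890, which is > -1557356
This sign pattern matches Larch.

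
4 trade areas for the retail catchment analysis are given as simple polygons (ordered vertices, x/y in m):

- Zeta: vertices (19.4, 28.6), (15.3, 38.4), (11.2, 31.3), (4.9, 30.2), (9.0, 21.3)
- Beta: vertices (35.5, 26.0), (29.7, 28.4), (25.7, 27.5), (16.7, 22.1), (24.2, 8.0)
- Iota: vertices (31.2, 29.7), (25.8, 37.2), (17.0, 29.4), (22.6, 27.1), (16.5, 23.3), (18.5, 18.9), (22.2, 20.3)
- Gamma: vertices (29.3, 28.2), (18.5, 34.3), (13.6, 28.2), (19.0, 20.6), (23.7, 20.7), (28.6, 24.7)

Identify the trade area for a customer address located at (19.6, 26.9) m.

Gamma

Cast a ray rightward from (19.6, 26.9). For each polygon, the edges (by vertex number in listed order) whose endpoints lie on opposite sides of y = 26.9, where each meets that height, and whether that is right or left of the point:
Zeta: 4–5 at x≈6.42 (left), 5–1 at x≈16.98 (left) → 0 crossings.
Beta: 1–2 at x≈33.33 (right), 3–4 at x≈24.70 (right) → 2 crossings.
Iota: 4–5 at x≈22.28 (right), 7–1 at x≈28.52 (right) → 2 crossings.
Gamma: 3–4 at x≈14.52 (left), 6–1 at x≈29.04 (right) → 1 crossing.
Only Gamma has an odd count, so the point is inside Gamma.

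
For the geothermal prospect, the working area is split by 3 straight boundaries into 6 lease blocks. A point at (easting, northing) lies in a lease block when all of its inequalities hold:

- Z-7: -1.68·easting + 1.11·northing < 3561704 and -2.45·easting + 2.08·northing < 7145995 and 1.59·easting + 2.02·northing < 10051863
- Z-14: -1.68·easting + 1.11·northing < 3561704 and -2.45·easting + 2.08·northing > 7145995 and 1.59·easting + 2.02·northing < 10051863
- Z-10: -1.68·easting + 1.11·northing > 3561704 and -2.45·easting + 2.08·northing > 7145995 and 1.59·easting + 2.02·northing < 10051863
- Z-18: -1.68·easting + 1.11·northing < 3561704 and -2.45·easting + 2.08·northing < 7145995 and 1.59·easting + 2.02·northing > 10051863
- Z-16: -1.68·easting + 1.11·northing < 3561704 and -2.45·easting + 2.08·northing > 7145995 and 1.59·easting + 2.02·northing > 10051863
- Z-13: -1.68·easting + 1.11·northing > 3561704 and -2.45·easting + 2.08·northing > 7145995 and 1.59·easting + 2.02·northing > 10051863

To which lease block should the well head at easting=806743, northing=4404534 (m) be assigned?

-1.68·806743 + 1.11·4404534 = 3533704.500, which is < 3561704
-2.45·806743 + 2.08·4404534 = 7184910.370, which is > 7145995
1.59·806743 + 2.02·4404534 = 10179880.050, which is > 10051863
This sign pattern matches Z-16.

Z-16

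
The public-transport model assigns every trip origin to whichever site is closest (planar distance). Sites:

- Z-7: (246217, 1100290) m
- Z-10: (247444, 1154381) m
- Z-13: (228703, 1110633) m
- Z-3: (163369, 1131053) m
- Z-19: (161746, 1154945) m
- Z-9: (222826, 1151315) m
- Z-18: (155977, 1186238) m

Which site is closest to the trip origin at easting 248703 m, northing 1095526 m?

Squared distances to each site:
Z-7: 28875892.000; Z-10: 3465496106.000; Z-13: 628221449.000; Z-3: 8544059285.000; Z-19: 11092137410.000; Z-9: 3782031650.000; Z-18: 16826778020.000.
Minimum at Z-7.

Z-7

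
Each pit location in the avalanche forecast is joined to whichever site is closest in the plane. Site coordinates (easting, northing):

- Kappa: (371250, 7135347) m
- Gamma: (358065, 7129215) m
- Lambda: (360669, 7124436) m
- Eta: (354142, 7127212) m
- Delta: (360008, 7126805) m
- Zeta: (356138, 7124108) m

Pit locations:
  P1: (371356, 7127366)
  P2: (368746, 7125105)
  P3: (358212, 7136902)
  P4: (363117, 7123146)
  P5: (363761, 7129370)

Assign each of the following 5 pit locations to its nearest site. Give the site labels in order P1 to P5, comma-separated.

P1 → Kappa (d²=63707597.00)
P2 → Lambda (d²=65685490.00)
P3 → Gamma (d²=59111578.00)
P4 → Lambda (d²=7656804.00)
P5 → Delta (d²=20664234.00)

Kappa, Lambda, Gamma, Lambda, Delta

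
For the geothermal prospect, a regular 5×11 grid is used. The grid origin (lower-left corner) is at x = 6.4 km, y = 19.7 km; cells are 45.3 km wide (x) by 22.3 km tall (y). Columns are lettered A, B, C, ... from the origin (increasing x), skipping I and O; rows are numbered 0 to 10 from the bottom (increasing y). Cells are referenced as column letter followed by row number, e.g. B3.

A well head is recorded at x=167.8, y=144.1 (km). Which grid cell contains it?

D5

Column index: ⌊(167.8 − 6.4) / 45.3⌋ = ⌊3.563⌋ = 3 → column D
Row offset from origin: ⌊(144.1 − 19.7) / 22.3⌋ = ⌊5.578⌋ = 5 → row 5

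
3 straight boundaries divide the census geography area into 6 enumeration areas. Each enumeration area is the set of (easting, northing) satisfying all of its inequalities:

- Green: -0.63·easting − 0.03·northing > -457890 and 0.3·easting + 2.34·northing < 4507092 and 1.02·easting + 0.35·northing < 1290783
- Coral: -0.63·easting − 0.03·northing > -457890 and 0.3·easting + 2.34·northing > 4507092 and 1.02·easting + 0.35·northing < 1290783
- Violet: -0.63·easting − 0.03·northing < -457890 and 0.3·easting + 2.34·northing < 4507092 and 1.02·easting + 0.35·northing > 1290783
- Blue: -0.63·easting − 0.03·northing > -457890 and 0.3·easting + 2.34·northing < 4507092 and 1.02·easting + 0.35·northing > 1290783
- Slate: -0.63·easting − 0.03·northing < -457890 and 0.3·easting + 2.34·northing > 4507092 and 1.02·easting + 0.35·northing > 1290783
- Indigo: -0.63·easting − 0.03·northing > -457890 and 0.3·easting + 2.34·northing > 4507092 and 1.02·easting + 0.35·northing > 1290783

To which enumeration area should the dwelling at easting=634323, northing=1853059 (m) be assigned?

Indigo

-0.63·634323 − 0.03·1853059 = -455215.260, which is > -457890
0.3·634323 + 2.34·1853059 = 4526454.960, which is > 4507092
1.02·634323 + 0.35·1853059 = 1295580.110, which is > 1290783
This sign pattern matches Indigo.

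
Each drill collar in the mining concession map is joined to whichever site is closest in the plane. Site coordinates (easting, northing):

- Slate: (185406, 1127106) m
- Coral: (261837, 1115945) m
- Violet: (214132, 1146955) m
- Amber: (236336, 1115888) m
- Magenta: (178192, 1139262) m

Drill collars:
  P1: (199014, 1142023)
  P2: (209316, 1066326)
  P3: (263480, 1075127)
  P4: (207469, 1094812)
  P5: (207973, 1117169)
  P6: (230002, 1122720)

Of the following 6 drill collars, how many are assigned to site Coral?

P1 → Violet
P2 → Amber
P3 → Coral
P4 → Amber
P5 → Slate
P6 → Amber
1 of the 6 goes to Coral.

1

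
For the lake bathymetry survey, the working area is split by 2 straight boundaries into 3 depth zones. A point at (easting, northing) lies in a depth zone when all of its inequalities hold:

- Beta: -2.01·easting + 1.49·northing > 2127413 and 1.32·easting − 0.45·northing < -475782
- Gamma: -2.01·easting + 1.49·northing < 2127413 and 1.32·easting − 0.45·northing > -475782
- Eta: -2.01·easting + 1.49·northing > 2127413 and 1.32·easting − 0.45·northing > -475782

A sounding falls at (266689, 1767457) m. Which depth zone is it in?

-2.01·266689 + 1.49·1767457 = 2097466.040, which is < 2127413
1.32·266689 − 0.45·1767457 = -443326.170, which is > -475782
This sign pattern matches Gamma.

Gamma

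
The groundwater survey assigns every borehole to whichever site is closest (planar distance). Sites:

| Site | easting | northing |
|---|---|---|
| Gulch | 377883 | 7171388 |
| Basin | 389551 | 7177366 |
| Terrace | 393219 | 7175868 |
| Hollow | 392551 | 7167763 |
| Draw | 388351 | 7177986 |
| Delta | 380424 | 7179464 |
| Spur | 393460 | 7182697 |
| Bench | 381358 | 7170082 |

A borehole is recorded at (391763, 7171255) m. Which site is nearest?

Hollow

Squared distances to each site:
Gulch: 192672089.000; Basin: 42237265.000; Terrace: 23399705.000; Hollow: 12815008.000; Draw: 56948105.000; Delta: 195960602.000; Spur: 133799173.000; Bench: 109639954.000.
Minimum at Hollow.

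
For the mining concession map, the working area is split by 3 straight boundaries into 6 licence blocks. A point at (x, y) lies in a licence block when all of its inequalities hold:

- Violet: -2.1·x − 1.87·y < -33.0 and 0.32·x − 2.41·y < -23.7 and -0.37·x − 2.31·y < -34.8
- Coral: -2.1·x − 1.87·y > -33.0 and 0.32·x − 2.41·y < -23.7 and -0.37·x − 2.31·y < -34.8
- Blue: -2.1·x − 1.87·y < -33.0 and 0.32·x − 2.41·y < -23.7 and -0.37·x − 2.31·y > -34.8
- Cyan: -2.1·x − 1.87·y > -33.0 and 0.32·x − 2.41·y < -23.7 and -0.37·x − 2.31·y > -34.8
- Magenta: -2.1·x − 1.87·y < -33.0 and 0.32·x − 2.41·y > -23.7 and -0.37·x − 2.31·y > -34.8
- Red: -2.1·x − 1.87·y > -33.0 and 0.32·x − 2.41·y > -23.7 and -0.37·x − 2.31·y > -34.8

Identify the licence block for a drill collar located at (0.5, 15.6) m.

Coral

-2.1·0.5 − 1.87·15.6 = -30.222, which is > -33.0
0.32·0.5 − 2.41·15.6 = -37.436, which is < -23.7
-0.37·0.5 − 2.31·15.6 = -36.221, which is < -34.8
This sign pattern matches Coral.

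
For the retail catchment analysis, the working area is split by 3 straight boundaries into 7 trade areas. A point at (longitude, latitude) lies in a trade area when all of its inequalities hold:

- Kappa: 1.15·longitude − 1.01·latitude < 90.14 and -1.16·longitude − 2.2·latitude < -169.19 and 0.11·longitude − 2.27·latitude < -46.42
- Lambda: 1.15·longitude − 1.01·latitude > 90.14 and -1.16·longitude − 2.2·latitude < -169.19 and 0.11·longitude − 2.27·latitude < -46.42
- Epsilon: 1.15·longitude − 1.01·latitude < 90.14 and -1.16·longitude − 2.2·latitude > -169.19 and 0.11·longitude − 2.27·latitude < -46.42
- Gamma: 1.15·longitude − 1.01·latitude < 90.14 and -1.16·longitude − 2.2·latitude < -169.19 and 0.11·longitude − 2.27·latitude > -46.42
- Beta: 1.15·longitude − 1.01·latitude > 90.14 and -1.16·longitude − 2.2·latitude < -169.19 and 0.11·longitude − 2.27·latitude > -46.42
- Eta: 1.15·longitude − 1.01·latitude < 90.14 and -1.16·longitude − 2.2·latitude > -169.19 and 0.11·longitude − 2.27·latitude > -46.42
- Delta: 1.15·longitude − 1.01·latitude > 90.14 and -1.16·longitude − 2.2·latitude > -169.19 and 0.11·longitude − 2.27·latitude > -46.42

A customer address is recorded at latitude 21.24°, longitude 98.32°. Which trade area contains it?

Delta

1.15·98.32 − 1.01·21.24 = 91.616, which is > 90.14
-1.16·98.32 − 2.2·21.24 = -160.779, which is > -169.19
0.11·98.32 − 2.27·21.24 = -37.400, which is > -46.42
This sign pattern matches Delta.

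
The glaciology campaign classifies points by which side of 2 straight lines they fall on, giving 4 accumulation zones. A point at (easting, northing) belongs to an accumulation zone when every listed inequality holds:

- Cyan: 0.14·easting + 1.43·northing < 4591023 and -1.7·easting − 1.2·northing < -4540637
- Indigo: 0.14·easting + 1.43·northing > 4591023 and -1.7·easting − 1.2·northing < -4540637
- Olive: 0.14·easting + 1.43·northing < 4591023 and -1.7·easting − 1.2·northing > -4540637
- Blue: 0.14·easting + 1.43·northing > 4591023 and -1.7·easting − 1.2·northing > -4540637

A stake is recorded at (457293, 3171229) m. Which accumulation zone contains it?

Indigo

0.14·457293 + 1.43·3171229 = 4598878.490, which is > 4591023
-1.7·457293 − 1.2·3171229 = -4582872.900, which is < -4540637
This sign pattern matches Indigo.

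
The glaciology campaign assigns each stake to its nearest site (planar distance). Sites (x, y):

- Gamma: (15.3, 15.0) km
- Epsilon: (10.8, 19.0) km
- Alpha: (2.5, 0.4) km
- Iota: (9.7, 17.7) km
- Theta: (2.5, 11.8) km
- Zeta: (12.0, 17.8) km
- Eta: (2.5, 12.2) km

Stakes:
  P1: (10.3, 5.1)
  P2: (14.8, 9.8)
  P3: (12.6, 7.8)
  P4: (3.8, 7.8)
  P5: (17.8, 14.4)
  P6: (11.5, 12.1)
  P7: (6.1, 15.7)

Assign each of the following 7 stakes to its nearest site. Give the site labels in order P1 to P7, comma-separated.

Alpha, Gamma, Gamma, Theta, Gamma, Gamma, Iota

P1 → Alpha (d²=82.93)
P2 → Gamma (d²=27.29)
P3 → Gamma (d²=59.13)
P4 → Theta (d²=17.69)
P5 → Gamma (d²=6.61)
P6 → Gamma (d²=22.85)
P7 → Iota (d²=16.96)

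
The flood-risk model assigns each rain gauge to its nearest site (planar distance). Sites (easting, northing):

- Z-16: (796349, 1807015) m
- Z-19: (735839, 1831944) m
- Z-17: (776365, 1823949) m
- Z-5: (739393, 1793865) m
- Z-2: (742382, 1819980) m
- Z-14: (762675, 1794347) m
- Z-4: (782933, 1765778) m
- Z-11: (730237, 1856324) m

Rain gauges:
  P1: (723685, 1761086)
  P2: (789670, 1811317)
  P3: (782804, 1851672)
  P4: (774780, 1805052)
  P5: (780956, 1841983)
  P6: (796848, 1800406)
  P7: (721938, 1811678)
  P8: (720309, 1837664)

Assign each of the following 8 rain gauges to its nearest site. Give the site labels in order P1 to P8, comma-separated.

P1 → Z-5 (d²=1321204105.00)
P2 → Z-16 (d²=63116245.00)
P3 → Z-17 (d²=810025450.00)
P4 → Z-14 (d²=261128050.00)
P5 → Z-17 (d²=346302437.00)
P6 → Z-16 (d²=43927882.00)
P7 → Z-2 (d²=486880340.00)
P8 → Z-19 (d²=273899300.00)

Z-5, Z-16, Z-17, Z-14, Z-17, Z-16, Z-2, Z-19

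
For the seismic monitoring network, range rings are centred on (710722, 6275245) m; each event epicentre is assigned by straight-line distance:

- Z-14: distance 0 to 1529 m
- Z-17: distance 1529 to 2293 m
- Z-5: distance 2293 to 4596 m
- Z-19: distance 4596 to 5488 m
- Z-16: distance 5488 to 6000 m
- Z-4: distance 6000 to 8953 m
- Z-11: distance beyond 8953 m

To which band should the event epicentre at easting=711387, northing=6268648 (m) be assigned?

Z-4

Distance = √((711387−710722)² + (6268648−6275245)²) = √(442225.000 + 43520409.000) = 6630.432 m.
6000 ≤ 6630.432 < 8953 → Z-4.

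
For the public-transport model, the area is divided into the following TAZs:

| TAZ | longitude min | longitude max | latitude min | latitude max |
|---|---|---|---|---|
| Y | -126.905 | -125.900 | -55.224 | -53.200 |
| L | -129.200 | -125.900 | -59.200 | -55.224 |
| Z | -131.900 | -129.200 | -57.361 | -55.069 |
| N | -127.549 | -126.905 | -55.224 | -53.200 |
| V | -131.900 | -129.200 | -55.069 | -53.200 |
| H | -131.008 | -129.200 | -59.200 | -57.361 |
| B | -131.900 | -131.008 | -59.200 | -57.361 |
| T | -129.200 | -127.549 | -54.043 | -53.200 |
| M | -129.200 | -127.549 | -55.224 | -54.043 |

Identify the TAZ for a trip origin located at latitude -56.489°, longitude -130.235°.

The point has longitude = -130.235 and latitude = -56.489.
Only Z satisfies -131.900 ≤ longitude ≤ -129.200 and -57.361 ≤ latitude ≤ -55.069.

Z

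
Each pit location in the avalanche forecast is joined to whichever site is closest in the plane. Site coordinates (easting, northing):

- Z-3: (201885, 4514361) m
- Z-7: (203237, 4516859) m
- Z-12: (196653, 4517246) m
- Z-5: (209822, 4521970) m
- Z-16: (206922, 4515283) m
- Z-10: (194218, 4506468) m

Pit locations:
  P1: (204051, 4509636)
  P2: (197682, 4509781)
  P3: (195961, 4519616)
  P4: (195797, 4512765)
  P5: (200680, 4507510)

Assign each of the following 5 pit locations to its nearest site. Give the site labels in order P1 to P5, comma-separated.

P1 → Z-3 (d²=27017181.00)
P2 → Z-10 (d²=22975265.00)
P3 → Z-12 (d²=6095764.00)
P4 → Z-12 (d²=20812097.00)
P5 → Z-10 (d²=42843208.00)

Z-3, Z-10, Z-12, Z-12, Z-10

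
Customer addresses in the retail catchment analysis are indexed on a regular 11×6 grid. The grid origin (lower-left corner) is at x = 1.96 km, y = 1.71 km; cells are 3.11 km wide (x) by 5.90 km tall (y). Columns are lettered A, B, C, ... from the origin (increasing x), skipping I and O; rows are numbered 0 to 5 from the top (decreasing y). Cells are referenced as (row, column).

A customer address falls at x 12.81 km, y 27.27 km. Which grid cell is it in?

Column index: ⌊(12.81 − 1.96) / 3.11⌋ = ⌊3.489⌋ = 3 → column D
Row offset from origin: ⌊(27.27 − 1.71) / 5.90⌋ = ⌊4.332⌋ = 4 → row 1 (counted from top)

(1, D)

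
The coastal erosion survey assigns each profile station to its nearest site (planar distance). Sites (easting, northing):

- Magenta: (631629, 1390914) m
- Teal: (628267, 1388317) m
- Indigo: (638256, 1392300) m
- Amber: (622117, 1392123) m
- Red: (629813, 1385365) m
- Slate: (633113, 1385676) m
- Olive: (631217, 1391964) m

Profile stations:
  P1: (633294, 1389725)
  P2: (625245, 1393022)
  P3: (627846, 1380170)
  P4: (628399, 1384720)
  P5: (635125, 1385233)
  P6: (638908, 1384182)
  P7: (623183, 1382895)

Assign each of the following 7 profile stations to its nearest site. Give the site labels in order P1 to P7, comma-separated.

P1 → Magenta (d²=4185946.00)
P2 → Amber (d²=10592585.00)
P3 → Red (d²=30857114.00)
P4 → Red (d²=2415421.00)
P5 → Slate (d²=4244393.00)
P6 → Slate (d²=35814061.00)
P7 → Red (d²=50057800.00)

Magenta, Amber, Red, Red, Slate, Slate, Red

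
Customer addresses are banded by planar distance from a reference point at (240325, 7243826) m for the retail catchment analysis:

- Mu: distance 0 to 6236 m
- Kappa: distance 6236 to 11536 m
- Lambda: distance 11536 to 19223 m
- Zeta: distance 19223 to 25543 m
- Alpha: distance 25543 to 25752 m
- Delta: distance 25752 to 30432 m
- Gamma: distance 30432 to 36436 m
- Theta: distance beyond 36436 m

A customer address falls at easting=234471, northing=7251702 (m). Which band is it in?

Kappa

Distance = √((234471−240325)² + (7251702−7243826)²) = √(34269316.000 + 62031376.000) = 9813.292 m.
6236 ≤ 9813.292 < 11536 → Kappa.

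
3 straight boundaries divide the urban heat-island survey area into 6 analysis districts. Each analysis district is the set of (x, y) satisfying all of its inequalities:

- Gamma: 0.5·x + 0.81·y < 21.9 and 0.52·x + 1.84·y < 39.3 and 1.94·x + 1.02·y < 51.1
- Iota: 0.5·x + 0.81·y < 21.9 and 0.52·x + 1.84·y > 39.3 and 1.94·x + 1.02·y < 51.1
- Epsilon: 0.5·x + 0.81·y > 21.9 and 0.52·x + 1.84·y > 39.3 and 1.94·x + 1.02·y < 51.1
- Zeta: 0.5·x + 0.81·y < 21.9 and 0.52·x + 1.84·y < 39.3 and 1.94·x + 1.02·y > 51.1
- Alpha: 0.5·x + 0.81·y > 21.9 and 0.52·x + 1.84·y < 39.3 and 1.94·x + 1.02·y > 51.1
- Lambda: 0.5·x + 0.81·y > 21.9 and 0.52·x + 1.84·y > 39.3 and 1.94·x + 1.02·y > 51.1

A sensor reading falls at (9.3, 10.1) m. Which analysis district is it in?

0.5·9.3 + 0.81·10.1 = 12.831, which is < 21.9
0.52·9.3 + 1.84·10.1 = 23.420, which is < 39.3
1.94·9.3 + 1.02·10.1 = 28.344, which is < 51.1
This sign pattern matches Gamma.

Gamma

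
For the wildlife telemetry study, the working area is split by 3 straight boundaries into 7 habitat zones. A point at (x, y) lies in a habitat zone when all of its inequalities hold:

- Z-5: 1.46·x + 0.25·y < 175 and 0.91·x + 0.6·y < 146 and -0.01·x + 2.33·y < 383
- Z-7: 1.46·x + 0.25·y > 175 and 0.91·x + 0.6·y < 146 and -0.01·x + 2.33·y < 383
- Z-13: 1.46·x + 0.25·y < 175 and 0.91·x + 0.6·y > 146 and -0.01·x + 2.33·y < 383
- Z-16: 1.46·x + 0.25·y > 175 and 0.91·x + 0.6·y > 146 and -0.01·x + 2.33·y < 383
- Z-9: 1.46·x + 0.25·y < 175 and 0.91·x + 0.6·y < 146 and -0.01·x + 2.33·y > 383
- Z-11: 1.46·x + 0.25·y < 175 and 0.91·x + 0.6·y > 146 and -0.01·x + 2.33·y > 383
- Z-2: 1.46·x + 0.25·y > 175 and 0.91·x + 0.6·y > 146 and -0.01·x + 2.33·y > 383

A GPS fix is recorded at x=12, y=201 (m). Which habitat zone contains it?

Z-9

1.46·12 + 0.25·201 = 67.770, which is < 175
0.91·12 + 0.6·201 = 131.520, which is < 146
-0.01·12 + 2.33·201 = 468.210, which is > 383
This sign pattern matches Z-9.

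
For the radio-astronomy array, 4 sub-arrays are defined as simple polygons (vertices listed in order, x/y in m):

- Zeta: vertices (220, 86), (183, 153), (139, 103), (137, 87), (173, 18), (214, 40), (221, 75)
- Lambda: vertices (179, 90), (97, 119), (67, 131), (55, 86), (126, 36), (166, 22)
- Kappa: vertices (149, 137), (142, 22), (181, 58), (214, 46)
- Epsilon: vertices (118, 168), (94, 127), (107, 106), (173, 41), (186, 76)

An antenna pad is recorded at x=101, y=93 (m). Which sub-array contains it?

Lambda

Cast a ray rightward from (101, 93). For each polygon, the edges (by vertex number in listed order) whose endpoints lie on opposite sides of y = 93, where each meets that height, and whether that is right or left of the point:
Zeta: 1–2 at x≈216.1 (right), 3–4 at x≈137.8 (right) → 2 crossings.
Lambda: 1–2 at x≈170.5 (right), 3–4 at x≈56.9 (left) → 1 crossing.
Kappa: 1–2 at x≈146.3 (right), 4–1 at x≈180.4 (right) → 2 crossings.
Epsilon: 3–4 at x≈120.2 (right), 5–1 at x≈173.4 (right) → 2 crossings.
Only Lambda has an odd count, so the point is inside Lambda.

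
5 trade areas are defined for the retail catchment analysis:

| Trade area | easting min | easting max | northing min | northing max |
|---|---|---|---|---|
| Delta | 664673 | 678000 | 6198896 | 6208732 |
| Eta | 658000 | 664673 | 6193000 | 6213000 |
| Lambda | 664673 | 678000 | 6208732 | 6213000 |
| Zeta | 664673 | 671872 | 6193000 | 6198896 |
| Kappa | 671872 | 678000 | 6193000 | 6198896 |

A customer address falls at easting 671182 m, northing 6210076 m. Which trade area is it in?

The point has easting = 671182 and northing = 6210076.
Only Lambda satisfies 664673 ≤ easting ≤ 678000 and 6208732 ≤ northing ≤ 6213000.

Lambda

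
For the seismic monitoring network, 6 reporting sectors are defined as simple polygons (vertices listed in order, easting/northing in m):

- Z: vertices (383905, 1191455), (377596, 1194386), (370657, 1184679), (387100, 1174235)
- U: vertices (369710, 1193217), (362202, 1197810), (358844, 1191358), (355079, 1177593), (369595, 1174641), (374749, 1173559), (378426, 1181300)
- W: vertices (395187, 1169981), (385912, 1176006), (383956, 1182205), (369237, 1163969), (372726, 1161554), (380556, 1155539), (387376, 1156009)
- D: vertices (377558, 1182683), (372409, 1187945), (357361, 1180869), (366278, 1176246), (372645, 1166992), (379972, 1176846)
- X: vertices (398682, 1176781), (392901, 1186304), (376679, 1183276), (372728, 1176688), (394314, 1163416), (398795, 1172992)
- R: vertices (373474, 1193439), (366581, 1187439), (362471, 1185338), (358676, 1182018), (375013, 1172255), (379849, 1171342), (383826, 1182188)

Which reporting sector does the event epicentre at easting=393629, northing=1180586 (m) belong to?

X

Cast a ray rightward from (393629, 1180586). For each polygon, the edges (by vertex number in listed order) whose endpoints lie on opposite sides of northing = 1180586, where each meets that height, and whether that is right or left of the point:
Z: 3–4 at easting≈377101.0 (left), 4–1 at easting≈385921.6 (left) → 0 crossings.
U: 3–4 at easting≈355897.6 (left), 6–7 at easting≈378086.8 (left) → 0 crossings.
W: 2–3 at easting≈384466.9 (left), 3–4 at easting≈382649.2 (left) → 0 crossings.
D: 3–4 at easting≈357906.9 (left), 6–1 at easting≈378425.3 (left) → 0 crossings.
X: 1–2 at easting≈396372.1 (right), 3–4 at easting≈375065.7 (left) → 1 crossing.
R: 4–5 at easting≈361072.2 (left), 6–7 at easting≈383238.6 (left) → 0 crossings.
Only X has an odd count, so the point is inside X.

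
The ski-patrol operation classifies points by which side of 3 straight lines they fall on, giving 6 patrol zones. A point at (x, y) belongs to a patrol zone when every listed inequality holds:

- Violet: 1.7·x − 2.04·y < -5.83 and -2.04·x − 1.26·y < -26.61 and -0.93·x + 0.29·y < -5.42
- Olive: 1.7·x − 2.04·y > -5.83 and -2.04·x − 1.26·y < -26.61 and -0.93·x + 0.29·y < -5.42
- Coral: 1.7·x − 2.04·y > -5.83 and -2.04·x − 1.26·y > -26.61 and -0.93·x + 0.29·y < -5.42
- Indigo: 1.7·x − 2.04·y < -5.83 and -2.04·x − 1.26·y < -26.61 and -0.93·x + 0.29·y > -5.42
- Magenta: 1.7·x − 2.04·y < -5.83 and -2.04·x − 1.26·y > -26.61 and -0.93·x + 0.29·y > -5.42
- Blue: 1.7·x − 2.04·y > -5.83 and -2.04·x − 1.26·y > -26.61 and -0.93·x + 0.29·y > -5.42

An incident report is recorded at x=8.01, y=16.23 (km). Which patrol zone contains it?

Indigo

1.7·8.01 − 2.04·16.23 = -19.492, which is < -5.83
-2.04·8.01 − 1.26·16.23 = -36.790, which is < -26.61
-0.93·8.01 + 0.29·16.23 = -2.743, which is > -5.42
This sign pattern matches Indigo.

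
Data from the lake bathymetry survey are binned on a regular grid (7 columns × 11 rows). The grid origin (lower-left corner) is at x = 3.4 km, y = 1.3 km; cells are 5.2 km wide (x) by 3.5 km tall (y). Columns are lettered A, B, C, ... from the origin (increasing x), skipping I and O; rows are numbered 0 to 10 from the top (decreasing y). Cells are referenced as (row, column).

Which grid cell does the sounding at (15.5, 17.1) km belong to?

Column index: ⌊(15.5 − 3.4) / 5.2⌋ = ⌊2.327⌋ = 2 → column C
Row offset from origin: ⌊(17.1 − 1.3) / 3.5⌋ = ⌊4.514⌋ = 4 → row 6 (counted from top)

(6, C)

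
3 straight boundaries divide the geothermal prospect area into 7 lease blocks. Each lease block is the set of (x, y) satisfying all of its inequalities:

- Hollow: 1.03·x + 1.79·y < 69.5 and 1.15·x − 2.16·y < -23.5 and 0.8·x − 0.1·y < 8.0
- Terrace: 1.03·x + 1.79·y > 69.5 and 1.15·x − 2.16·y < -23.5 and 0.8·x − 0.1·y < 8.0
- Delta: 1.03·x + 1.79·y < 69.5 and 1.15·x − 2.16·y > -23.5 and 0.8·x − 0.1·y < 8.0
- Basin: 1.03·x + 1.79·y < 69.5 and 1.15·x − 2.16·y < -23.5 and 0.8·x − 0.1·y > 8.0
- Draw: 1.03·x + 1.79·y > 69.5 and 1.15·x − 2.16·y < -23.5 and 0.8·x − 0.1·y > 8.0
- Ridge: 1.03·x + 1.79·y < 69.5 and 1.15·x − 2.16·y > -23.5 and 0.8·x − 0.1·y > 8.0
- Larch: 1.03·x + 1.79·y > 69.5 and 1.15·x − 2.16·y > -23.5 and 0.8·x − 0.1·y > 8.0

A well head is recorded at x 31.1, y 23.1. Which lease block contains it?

Larch

1.03·31.1 + 1.79·23.1 = 73.382, which is > 69.5
1.15·31.1 − 2.16·23.1 = -14.131, which is > -23.5
0.8·31.1 − 0.1·23.1 = 22.570, which is > 8.0
This sign pattern matches Larch.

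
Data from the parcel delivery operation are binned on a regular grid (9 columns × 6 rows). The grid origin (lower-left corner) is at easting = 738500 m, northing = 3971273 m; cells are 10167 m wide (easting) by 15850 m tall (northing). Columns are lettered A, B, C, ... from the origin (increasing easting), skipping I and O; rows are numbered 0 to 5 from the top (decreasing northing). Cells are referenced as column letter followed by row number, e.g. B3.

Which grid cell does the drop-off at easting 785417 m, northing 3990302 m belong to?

Column index: ⌊(785417 − 738500) / 10167⌋ = ⌊4.615⌋ = 4 → column E
Row offset from origin: ⌊(3990302 − 3971273) / 15850⌋ = ⌊1.201⌋ = 1 → row 4 (counted from top)

E4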